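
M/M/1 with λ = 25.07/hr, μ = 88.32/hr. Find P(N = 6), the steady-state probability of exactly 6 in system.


ρ = 25.07/88.32 = 0.2839
P_n = (1−ρ)·ρ^n = (1 − 0.2839)·0.2839^6 = 0.7161·0.0005231 = 0.0003746

Final: 0.0003746


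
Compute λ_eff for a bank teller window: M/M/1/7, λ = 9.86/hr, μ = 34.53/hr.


ρ = 0.2855; P_K = (1−ρ)ρ^7/(1−ρ^8) = 0.0001106
λ_eff = λ(1 − P_K) = 9.86·(1 − 0.0001106) = 9.86·0.999889 = 9.8589 /hr

Final: 9.8589 /hr


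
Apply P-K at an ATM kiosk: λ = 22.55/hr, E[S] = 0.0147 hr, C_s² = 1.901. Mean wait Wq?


ρ = λ·E[S] = 22.55·0.0147 = 0.3315
E[S²] = E[S]²(1+C_s²) = 0.0147²·(1+1.901) = 0.0006269
Wq = λ·E[S²]/(2(1−ρ)) = 22.55·0.0006269/(2·0.6685) = 0.01057 hr

Final: 0.01057 hr


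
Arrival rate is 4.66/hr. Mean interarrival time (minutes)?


Mean interarrival time = 1/λ = 1/4.66 hour = 0.21459 hour
In minutes: 0.21459 × 60 = 12.8755 min

Final: 12.8755 min


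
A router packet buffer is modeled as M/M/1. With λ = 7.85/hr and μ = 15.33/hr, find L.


ρ = λ/μ = 7.85/15.33 = 0.5121
L = ρ/(1−ρ) = 0.5121/(1 − 0.5121) = 0.5121/0.4879 = 1.0495

Final: 1.0495


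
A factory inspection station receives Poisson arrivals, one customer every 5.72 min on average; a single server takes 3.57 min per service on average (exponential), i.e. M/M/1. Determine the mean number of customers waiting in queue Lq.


λ = 60/5.72 = 10.4895 /hr
μ = 60/3.57 = 16.8067 /hr
ρ = λ/μ = 10.4895/16.8067 = 0.6241
Lq = ρ²/(1−ρ) = 0.3895/0.3759 = 1.0363

Final: 1.0363


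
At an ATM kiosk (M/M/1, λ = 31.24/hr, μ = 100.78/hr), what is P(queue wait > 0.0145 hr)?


ρ = 31.24/100.78 = 0.3100
P(Wq > t) = ρ·e^{−(μ−λ)t} = 0.3100·e^{−1.0083}
= 0.3100·0.364828 = 0.113090

Final: 0.113090


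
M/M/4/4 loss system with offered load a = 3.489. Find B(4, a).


B(c,a) = (a^c/c!) / Σ_{k=0}^{c} a^k/k!
a^4/4! = 6.174370
Σ terms (k=0..4): 1.00000 + 3.48900 + 6.08656 + 7.07867 + 6.17437 = 23.828600
B = 6.174370/23.828600 = 0.259116

Final: 0.259116


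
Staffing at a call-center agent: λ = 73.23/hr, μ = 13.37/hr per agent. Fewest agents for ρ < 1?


Stability requires cμ > λ ⇔ c > λ/μ.
λ/μ = 73.23/13.37 = 5.4772
Minimum integer c = ⌊5.4772⌋ + 1 = 6
Check: 6·13.37 = 80.22 > 73.23, while 5·13.37 = 66.85 ≤ 73.23

Final: 6 servers


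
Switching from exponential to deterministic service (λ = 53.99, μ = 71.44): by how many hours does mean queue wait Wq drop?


ρ = 53.99/71.44 = 0.7557
Wq(M/M/1) = ρ/(μ−λ) = 0.7557/17.45 = 0.04331 hr
Wq(M/D/1) = ρ/(2(μ−λ)) = 0.02165 hr
Savings = 0.04331 − 0.02165 = 0.02165 hr

Final: 0.02165 hr


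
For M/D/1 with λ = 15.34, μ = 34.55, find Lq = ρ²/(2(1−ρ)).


ρ = 15.34/34.55 = 0.4440
M/D/1: Lq = ρ²/(2(1−ρ)) = 0.1971/(2·0.5560) = 0.17727

Final: 0.17727


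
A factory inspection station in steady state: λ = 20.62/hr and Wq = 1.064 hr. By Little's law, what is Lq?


Lq = λWq = 20.62·1.064 = 21.9397

Final: 21.9397


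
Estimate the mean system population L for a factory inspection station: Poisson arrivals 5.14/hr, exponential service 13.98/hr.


ρ = λ/μ = 5.14/13.98 = 0.3677
L = ρ/(1−ρ) = 0.3677/(1 − 0.3677) = 0.3677/0.6323 = 0.5814

Final: 0.5814


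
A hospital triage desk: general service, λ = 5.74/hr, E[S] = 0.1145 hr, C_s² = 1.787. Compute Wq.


ρ = λ·E[S] = 5.74·0.1145 = 0.6572
E[S²] = E[S]²(1+C_s²) = 0.1145²·(1+1.787) = 0.036538
Wq = λ·E[S²]/(2(1−ρ)) = 5.74·0.036538/(2·0.3428) = 0.30593 hr

Final: 0.30593 hr


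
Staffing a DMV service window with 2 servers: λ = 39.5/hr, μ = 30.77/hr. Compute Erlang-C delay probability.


a = λ/μ = 1.2837; ρ = a/2 = 0.6419
P₀ = 0.218131 (from M/M/c formula)
C(c,a) = [a^c/(c!(1−ρ))]·P₀ = [1.64793/(2·0.3581)]·0.218131
= 2.30067·0.218131 = 0.501849

Final: 0.501849


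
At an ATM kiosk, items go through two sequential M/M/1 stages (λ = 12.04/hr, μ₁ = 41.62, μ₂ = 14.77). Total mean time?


Each node sees arrival rate λ = 12.04/hr (tandem ⇒ throughput preserved).
W₁ = 1/(μ₁−λ) = 1/(41.62−12.04) = 0.03381 hr
W₂ = 1/(μ₂−λ) = 1/(14.77−12.04) = 0.36630 hr
W_total = W₁ + W₂ = 0.03381 + 0.36630 = 0.40011 hr

Final: 0.40011 hr


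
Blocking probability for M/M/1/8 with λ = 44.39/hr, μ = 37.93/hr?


ρ = λ/μ = 44.39/37.93 = 1.1703
P_K = (1−ρ)ρ^K/(1−ρ^(K+1)) = (-0.1703·3.518993)/(1 − 4.118326)
= -0.599333/-3.118326 = 0.192197

Final: 0.192197


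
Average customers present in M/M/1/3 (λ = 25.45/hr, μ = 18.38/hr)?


ρ = 25.45/18.38 = 1.3847
L = ρ[1 − (K+1)ρ^K + Kρ^(K+1)] / [(1−ρ)(1−ρ^(K+1))]
Numerator: 1.3847·(1 − 4·2.654770 + 3·3.675946) = 1.950649
Denominator: (-0.3847)·(-2.675946) = 1.029322
L = 1.950649/1.029322 = 1.8951

Final: 1.8951


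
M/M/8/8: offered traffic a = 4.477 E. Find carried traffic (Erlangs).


B(8,4.477) = 0.047360 (Erlang-B)
Carried load = a(1 − B) = 4.477·(1 − 0.047360) = 4.477·0.952640 = 4.2650 E

Final: 4.2650 Erlangs


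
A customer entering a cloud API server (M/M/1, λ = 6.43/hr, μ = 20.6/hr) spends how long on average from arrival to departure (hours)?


W = 1/(μ−λ) = 1/(20.6 − 6.43) = 1/14.17 = 0.07057 hr

Final: 0.07057 hr


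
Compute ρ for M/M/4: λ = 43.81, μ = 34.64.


ρ = λ/(cμ) = 43.81/(4·34.64) = 43.81/138.56 = 0.3162

Final: 0.3162


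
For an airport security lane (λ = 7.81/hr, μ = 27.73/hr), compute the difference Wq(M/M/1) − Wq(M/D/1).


ρ = 7.81/27.73 = 0.2816
Wq(M/M/1) = ρ/(μ−λ) = 0.2816/19.92 = 0.01414 hr
Wq(M/D/1) = ρ/(2(μ−λ)) = 0.007069 hr
Savings = 0.01414 − 0.007069 = 0.007069 hr

Final: 0.007069 hr


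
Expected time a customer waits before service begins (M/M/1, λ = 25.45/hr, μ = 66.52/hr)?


ρ = 25.45/66.52 = 0.3826
Wq = ρ/(μ−λ) = 0.3826/(66.52 − 25.45) = 0.3826/41.07 = 0.009316 hr

Final: 0.009316 hr


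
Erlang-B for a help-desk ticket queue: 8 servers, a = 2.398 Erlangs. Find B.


B(c,a) = (a^c/c!) / Σ_{k=0}^{c} a^k/k!
a^8/8! = 0.027119
Σ terms (k=0..8): 1.00000 + 2.39800 + 2.87520 + 2.29824 + 1.37780 + 0.66079 + 0.26410 + 0.09047 + 0.02712 = 10.991724
B = 0.027119/10.991724 = 0.002467

Final: 0.002467


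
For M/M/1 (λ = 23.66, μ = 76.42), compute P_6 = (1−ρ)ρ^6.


ρ = 23.66/76.42 = 0.3096
P_n = (1−ρ)·ρ^n = (1 − 0.3096)·0.3096^6 = 0.6904·0.0008807 = 0.0006081

Final: 0.0006081


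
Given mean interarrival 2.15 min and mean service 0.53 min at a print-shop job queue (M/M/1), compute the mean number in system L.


λ = 60/2.15 = 27.9070 /hr
μ = 60/0.53 = 113.2075 /hr
ρ = λ/μ = 27.9070/113.2075 = 0.2465
L = ρ/(1−ρ) = 0.2465/0.7535 = 0.3272

Final: 0.3272


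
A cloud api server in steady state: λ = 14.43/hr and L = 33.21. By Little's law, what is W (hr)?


W = L/λ = 33.21/14.43 = 2.3015 hr

Final: 2.3015 hr


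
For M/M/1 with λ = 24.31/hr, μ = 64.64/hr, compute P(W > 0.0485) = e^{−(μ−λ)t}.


W ~ Exponential(μ−λ) for M/M/1.
μ − λ = 64.64 − 24.31 = 40.3300
P(W > t) = e^{−(μ−λ)t} = e^{−1.9560} = 0.141422

Final: 0.141422


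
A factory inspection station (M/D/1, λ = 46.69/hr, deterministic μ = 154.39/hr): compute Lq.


ρ = 46.69/154.39 = 0.3024
M/D/1: Lq = ρ²/(2(1−ρ)) = 0.09146/(2·0.6976) = 0.06555

Final: 0.06555


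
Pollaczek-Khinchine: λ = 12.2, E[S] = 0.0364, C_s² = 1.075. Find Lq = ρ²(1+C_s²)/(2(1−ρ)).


ρ = λ·E[S] = 12.2·0.0364 = 0.4441
Lq = ρ²(1+C_s²)/(2(1−ρ)) = 0.1972·(1+1.075)/(2·0.5559)
= 0.1972·2.0750/1.1118 = 0.36804

Final: 0.36804


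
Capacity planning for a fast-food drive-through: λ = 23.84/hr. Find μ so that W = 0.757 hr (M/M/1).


W = 1/(μ−λ) ⇒ μ − λ = 1/W = 1/0.757 = 1.3210
μ = λ + 1/W = 23.84 + 1.3210 = 25.1610 per hr

Final: 25.1610 /hr


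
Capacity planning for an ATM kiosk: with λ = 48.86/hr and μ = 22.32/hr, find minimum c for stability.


Stability requires cμ > λ ⇔ c > λ/μ.
λ/μ = 48.86/22.32 = 2.1891
Minimum integer c = ⌊2.1891⌋ + 1 = 3
Check: 3·22.32 = 66.96 > 48.86, while 2·22.32 = 44.64 ≤ 48.86

Final: 3 servers


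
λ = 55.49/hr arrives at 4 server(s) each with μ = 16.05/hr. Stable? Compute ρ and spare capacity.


Total capacity cμ = 4·16.05 = 64.20/hr
ρ = λ/(cμ) = 55.49/64.20 = 0.8643
Stable ⇔ ρ < 1: YES
Spare capacity = cμ − λ = 64.20 − 55.49 = 8.71/hr

Final: ρ = 0.8643; stable; margin = 8.71/hr


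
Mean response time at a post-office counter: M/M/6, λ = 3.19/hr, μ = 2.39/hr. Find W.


a = 1.3347; ρ = 0.2225; P₀ = 0.263198
Lq = P₀·a^c·ρ/(c!(1−ρ)²) = 0.0007605
Wq = Lq/λ = 0.0007605/3.19 = 0.0002384 hr
W = Wq + 1/μ = 0.0002384 + 0.41841 = 0.41865 hr

Final: 0.41865 hr


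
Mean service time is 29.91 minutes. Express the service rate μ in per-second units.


μ = 1/(service time) in consistent units.
1 second = 0.0166667 min, so μ = 0.0166667/29.91 = 0.0005572 per second

Final: 0.0005572 /sec


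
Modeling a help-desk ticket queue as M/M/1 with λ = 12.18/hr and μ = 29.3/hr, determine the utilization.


ρ = λ/μ = 12.18/29.3 = 0.4157

Final: 0.4157


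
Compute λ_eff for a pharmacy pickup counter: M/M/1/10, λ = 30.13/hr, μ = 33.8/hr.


ρ = 0.8914; P_K = (1−ρ)ρ^10/(1−ρ^11) = 0.047941
λ_eff = λ(1 − P_K) = 30.13·(1 − 0.047941) = 30.13·0.952059 = 28.6855 /hr

Final: 28.6855 /hr


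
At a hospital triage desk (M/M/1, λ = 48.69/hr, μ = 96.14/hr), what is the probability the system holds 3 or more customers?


ρ = 48.69/96.14 = 0.5064
P(N ≥ n) = ρ^n = 0.5064^3 = 0.129899

Final: 0.129899


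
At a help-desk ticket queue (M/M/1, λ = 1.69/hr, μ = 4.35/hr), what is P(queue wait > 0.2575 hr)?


ρ = 1.69/4.35 = 0.3885
P(Wq > t) = ρ·e^{−(μ−λ)t} = 0.3885·e^{−0.6849}
= 0.3885·0.504115 = 0.195852

Final: 0.195852


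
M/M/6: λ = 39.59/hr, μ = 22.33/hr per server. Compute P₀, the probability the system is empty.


a = λ/μ = 39.59/22.33 = 1.7730; ρ = a/c = 0.2955
Σ_{k=0}^{5} a^k/k! (terms k=0..5) = 1.00000 + 1.77295 + 1.57168 + 0.92884 + 0.41170 + 0.14598 = 5.83114
Tail: a^6/(6!(1−ρ)) = 31.05851/(720·0.7045) = 0.06123
P₀ = 1/(5.83114 + 0.06123) = 1/5.89237 = 0.169711

Final: 0.169711


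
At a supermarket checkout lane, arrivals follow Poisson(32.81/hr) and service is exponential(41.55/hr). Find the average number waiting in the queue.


ρ = 32.81/41.55 = 0.7897
Lq = ρ²/(1−ρ) = 0.6235/0.2103 = 2.9644

Final: 2.9644


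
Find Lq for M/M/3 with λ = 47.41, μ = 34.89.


a = λ/μ = 1.3588; ρ = a/3 = 0.4529
P₀ = 0.247128
Lq = P₀·a^c·ρ / (c!·(1−ρ)²) = 0.247128·2.50904·0.4529/(6·0.29927)
= 0.15641

Final: 0.15641


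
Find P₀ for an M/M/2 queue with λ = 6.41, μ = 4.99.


a = λ/μ = 6.41/4.99 = 1.2846; ρ = a/c = 0.6423
Σ_{k=0}^{1} a^k/k! (terms k=0..1) = 1.00000 + 1.28457 = 2.28457
Tail: a^2/(2!(1−ρ)) = 1.65012/(2·0.3577) = 2.30647
P₀ = 1/(2.28457 + 2.30647) = 1/4.59104 = 0.217816

Final: 0.217816


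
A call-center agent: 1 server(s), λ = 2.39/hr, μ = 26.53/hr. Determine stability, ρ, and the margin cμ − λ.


Total capacity cμ = 1·26.53 = 26.53/hr
ρ = λ/(cμ) = 2.39/26.53 = 0.09009
Stable ⇔ ρ < 1: YES
Spare capacity = cμ − λ = 26.53 − 2.39 = 24.14/hr

Final: ρ = 0.09009; stable; margin = 24.14/hr


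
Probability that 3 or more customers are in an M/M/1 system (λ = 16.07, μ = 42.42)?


ρ = 16.07/42.42 = 0.3788
P(N ≥ n) = ρ^n = 0.3788^3 = 0.054367

Final: 0.054367


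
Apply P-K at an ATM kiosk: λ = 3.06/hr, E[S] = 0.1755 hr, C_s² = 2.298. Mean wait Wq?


ρ = λ·E[S] = 3.06·0.1755 = 0.5370
E[S²] = E[S]²(1+C_s²) = 0.1755²·(1+2.298) = 0.101579
Wq = λ·E[S²]/(2(1−ρ)) = 3.06·0.101579/(2·0.4630) = 0.33569 hr

Final: 0.33569 hr


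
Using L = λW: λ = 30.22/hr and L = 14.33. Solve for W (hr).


W = L/λ = 14.33/30.22 = 0.4742 hr

Final: 0.4742 hr


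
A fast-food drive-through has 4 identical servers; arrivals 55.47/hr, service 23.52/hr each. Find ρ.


ρ = λ/(cμ) = 55.47/(4·23.52) = 55.47/94.08 = 0.5896

Final: 0.5896


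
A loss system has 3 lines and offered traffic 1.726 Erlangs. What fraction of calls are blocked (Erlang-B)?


B(c,a) = (a^c/c!) / Σ_{k=0}^{c} a^k/k!
a^3/3! = 0.856981
Σ terms (k=0..3): 1.00000 + 1.72600 + 1.48954 + 0.85698 = 5.072519
B = 0.856981/5.072519 = 0.168946

Final: 0.168946


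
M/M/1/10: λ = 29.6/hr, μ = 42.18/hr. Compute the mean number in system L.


ρ = 29.6/42.18 = 0.7018
L = ρ[1 − (K+1)ρ^K + Kρ^(K+1)] / [(1−ρ)(1−ρ^(K+1))]
Numerator: 0.7018·(1 − 11·0.028964 + 10·0.020325) = 0.620810
Denominator: (0.2982)·(0.979675) = 0.292184
L = 0.620810/0.292184 = 2.1247

Final: 2.1247


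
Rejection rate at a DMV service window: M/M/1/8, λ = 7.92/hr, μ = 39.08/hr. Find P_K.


ρ = λ/μ = 7.92/39.08 = 0.2027
P_K = (1−ρ)ρ^K/(1−ρ^(K+1)) = (0.7973·0.000002846)/(1 − 0.0000005767)
= 0.000002269/0.999999 = 0.000002269

Final: 0.000002269


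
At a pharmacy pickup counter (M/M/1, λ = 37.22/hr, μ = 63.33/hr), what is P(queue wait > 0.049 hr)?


ρ = 37.22/63.33 = 0.5877
P(Wq > t) = ρ·e^{−(μ−λ)t} = 0.5877·e^{−1.2794}
= 0.5877·0.278207 = 0.163506

Final: 0.163506


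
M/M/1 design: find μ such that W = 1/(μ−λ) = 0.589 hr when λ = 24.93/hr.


W = 1/(μ−λ) ⇒ μ − λ = 1/W = 1/0.589 = 1.6978
μ = λ + 1/W = 24.93 + 1.6978 = 26.6278 per hr

Final: 26.6278 /hr


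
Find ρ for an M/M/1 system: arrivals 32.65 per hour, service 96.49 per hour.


ρ = λ/μ = 32.65/96.49 = 0.3384

Final: 0.3384


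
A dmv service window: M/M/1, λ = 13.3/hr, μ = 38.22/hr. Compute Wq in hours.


ρ = 13.3/38.22 = 0.3480
Wq = ρ/(μ−λ) = 0.3480/(38.22 − 13.3) = 0.3480/24.92 = 0.01396 hr

Final: 0.01396 hr


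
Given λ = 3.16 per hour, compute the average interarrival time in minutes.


Mean interarrival time = 1/λ = 1/3.16 hour = 0.31646 hour
In minutes: 0.31646 × 60 = 18.9873 min

Final: 18.9873 min


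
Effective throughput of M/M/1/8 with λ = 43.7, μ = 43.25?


ρ = 1.0104; P_K = (1−ρ)ρ^8/(1−ρ^9) = 0.115767
λ_eff = λ(1 − P_K) = 43.7·(1 − 0.115767) = 43.7·0.884233 = 38.6410 /hr

Final: 38.6410 /hr


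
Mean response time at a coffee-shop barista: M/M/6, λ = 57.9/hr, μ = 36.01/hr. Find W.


a = 1.6079; ρ = 0.2680; P₀ = 0.200233
Lq = P₀·a^c·ρ/(c!(1−ρ)²) = 0.002403
Wq = Lq/λ = 0.002403/57.9 = 0.00004151 hr
W = Wq + 1/μ = 0.00004151 + 0.02777 = 0.02781 hr

Final: 0.02781 hr


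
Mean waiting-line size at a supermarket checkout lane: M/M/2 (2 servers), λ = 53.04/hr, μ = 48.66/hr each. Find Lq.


a = λ/μ = 1.0900; ρ = a/2 = 0.5450
P₀ = 0.294493
Lq = P₀·a^c·ρ / (c!·(1−ρ)²) = 0.294493·1.18813·0.5450/(2·0.20702)
= 0.46057

Final: 0.46057


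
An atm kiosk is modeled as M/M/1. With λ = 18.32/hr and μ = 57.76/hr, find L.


ρ = λ/μ = 18.32/57.76 = 0.3172
L = ρ/(1−ρ) = 0.3172/(1 − 0.3172) = 0.3172/0.6828 = 0.4645

Final: 0.4645


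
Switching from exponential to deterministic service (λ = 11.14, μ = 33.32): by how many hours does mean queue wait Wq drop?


ρ = 11.14/33.32 = 0.3343
Wq(M/M/1) = ρ/(μ−λ) = 0.3343/22.18 = 0.01507 hr
Wq(M/D/1) = ρ/(2(μ−λ)) = 0.007537 hr
Savings = 0.01507 − 0.007537 = 0.007537 hr

Final: 0.007537 hr


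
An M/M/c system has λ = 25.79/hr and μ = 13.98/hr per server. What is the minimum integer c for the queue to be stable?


Stability requires cμ > λ ⇔ c > λ/μ.
λ/μ = 25.79/13.98 = 1.8448
Minimum integer c = ⌊1.8448⌋ + 1 = 2
Check: 2·13.98 = 27.96 > 25.79, while 1·13.98 = 13.98 ≤ 25.79

Final: 2 servers


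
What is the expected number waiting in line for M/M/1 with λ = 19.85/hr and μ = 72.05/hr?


ρ = 19.85/72.05 = 0.2755
Lq = ρ²/(1−ρ) = 0.07590/0.7245 = 0.1048

Final: 0.1048


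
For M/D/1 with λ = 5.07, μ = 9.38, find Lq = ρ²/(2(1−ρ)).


ρ = 5.07/9.38 = 0.5405
M/D/1: Lq = ρ²/(2(1−ρ)) = 0.2922/(2·0.4595) = 0.31791

Final: 0.31791


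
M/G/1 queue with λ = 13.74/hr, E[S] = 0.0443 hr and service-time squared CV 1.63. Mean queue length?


ρ = λ·E[S] = 13.74·0.0443 = 0.6087
Lq = ρ²(1+C_s²)/(2(1−ρ)) = 0.3705·(1+1.63)/(2·0.3913)
= 0.3705·2.6300/0.7826 = 1.24502

Final: 1.24502


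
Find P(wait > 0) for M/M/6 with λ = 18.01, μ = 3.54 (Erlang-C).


a = λ/μ = 5.0876; ρ = a/6 = 0.8479
P₀ = 0.003911 (from M/M/c formula)
C(c,a) = [a^c/(c!(1−ρ))]·P₀ = [17340.54348/(720·0.1521)]·0.003911
= 158.37338·0.003911 = 0.619450

Final: 0.619450


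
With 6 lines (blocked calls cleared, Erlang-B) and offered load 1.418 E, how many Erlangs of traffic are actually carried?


B(6,1.418) = 0.002736 (Erlang-B)
Carried load = a(1 − B) = 1.418·(1 − 0.002736) = 1.418·0.997264 = 1.4141 E

Final: 1.4141 Erlangs


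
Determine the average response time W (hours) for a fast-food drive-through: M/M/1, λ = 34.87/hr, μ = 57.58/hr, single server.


W = 1/(μ−λ) = 1/(57.58 − 34.87) = 1/22.71 = 0.04403 hr

Final: 0.04403 hr


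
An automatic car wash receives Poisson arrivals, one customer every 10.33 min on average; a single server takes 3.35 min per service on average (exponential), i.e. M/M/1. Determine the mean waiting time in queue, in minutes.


λ = 60/10.33 = 5.8083 /hr
μ = 60/3.35 = 17.9104 /hr
ρ = λ/μ = 5.8083/17.9104 = 0.3243
Wq = ρ/(μ−λ) = 0.3243/(17.9104−5.8083) = 0.02680 hr
In minutes: 0.02680·60 = 1.608 min

Final: 1.608 min


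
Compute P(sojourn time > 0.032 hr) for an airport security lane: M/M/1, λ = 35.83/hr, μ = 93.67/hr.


W ~ Exponential(μ−λ) for M/M/1.
μ − λ = 93.67 − 35.83 = 57.8400
P(W > t) = e^{−(μ−λ)t} = e^{−1.8509} = 0.157099

Final: 0.157099


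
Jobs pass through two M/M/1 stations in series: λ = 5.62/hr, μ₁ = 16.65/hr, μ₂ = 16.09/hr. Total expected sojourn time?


Each node sees arrival rate λ = 5.62/hr (tandem ⇒ throughput preserved).
W₁ = 1/(μ₁−λ) = 1/(16.65−5.62) = 0.09066 hr
W₂ = 1/(μ₂−λ) = 1/(16.09−5.62) = 0.09551 hr
W_total = W₁ + W₂ = 0.09066 + 0.09551 = 0.18617 hr

Final: 0.18617 hr


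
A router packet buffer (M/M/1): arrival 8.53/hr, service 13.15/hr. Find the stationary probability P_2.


ρ = 8.53/13.15 = 0.6487
P_n = (1−ρ)·ρ^n = (1 − 0.6487)·0.6487^2 = 0.3513·0.420772 = 0.147830

Final: 0.147830


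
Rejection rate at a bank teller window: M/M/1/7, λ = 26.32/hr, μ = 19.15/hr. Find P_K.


ρ = λ/μ = 26.32/19.15 = 1.3744
P_K = (1−ρ)ρ^K/(1−ρ^(K+1)) = (-0.3744·9.264452)/(1 − 12.733179)
= -3.468727/-11.733179 = 0.295634

Final: 0.295634


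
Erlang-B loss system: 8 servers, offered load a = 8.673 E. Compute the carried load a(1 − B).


B(8,8.673) = 0.272086 (Erlang-B)
Carried load = a(1 − B) = 8.673·(1 − 0.272086) = 8.673·0.727914 = 6.3132 E

Final: 6.3132 Erlangs


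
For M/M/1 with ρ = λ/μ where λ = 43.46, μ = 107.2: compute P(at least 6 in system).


ρ = 43.46/107.2 = 0.4054
P(N ≥ n) = ρ^n = 0.4054^6 = 0.004440

Final: 0.004440


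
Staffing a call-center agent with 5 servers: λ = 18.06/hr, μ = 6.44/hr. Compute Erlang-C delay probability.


a = λ/μ = 2.8043; ρ = a/5 = 0.5609
P₀ = 0.057868 (from M/M/c formula)
C(c,a) = [a^c/(c!(1−ρ))]·P₀ = [173.44404/(120·0.4391)]·0.057868
= 3.29143·0.057868 = 0.190468

Final: 0.190468


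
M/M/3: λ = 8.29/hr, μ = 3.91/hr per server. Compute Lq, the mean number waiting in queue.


a = λ/μ = 2.1202; ρ = a/3 = 0.7067
P₀ = 0.092727
Lq = P₀·a^c·ρ / (c!·(1−ρ)²) = 0.092727·9.53089·0.7067/(6·0.08600)
= 1.21038

Final: 1.21038


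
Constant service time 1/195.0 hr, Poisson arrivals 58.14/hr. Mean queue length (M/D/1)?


ρ = 58.14/195.0 = 0.2982
M/D/1: Lq = ρ²/(2(1−ρ)) = 0.08890/(2·0.7018) = 0.06333

Final: 0.06333


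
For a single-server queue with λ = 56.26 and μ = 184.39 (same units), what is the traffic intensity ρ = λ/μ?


ρ = λ/μ = 56.26/184.39 = 0.3051

Final: 0.3051


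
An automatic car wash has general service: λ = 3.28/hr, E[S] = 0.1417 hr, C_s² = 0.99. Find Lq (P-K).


ρ = λ·E[S] = 3.28·0.1417 = 0.4648
Lq = ρ²(1+C_s²)/(2(1−ρ)) = 0.2160·(1+0.99)/(2·0.5352)
= 0.2160·1.9900/1.0704 = 0.40158

Final: 0.40158


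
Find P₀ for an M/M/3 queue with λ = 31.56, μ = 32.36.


a = λ/μ = 31.56/32.36 = 0.9753; ρ = a/c = 0.3251
Σ_{k=0}^{2} a^k/k! (terms k=0..2) = 1.00000 + 0.97528 + 0.47558 = 2.45086
Tail: a^3/(3!(1−ρ)) = 0.92765/(6·0.6749) = 0.22908
P₀ = 1/(2.45086 + 0.22908) = 1/2.67994 = 0.373142

Final: 0.373142


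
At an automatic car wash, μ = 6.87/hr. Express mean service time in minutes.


Mean service time = 1/μ = 1/6.87 hour = 0.14556 hour
In minutes: 0.14556 × 60 = 8.7336 min

Final: 8.7336 min


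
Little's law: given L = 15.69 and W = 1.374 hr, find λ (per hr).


λ = L/W = 15.69/1.374 = 11.4192 /hr

Final: 11.4192 /hr


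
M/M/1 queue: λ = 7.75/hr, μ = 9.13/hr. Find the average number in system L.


ρ = λ/μ = 7.75/9.13 = 0.8488
L = ρ/(1−ρ) = 0.8488/(1 − 0.8488) = 0.8488/0.1512 = 5.6159

Final: 5.6159


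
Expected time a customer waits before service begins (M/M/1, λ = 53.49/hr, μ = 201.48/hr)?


ρ = 53.49/201.48 = 0.2655
Wq = ρ/(μ−λ) = 0.2655/(201.48 − 53.49) = 0.2655/147.99 = 0.001794 hr

Final: 0.001794 hr


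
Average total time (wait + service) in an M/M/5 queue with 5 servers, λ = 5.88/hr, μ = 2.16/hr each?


a = 2.7222; ρ = 0.5444; P₀ = 0.063242
Lq = P₀·a^c·ρ/(c!(1−ρ)²) = 0.20669
Wq = Lq/λ = 0.20669/5.88 = 0.03515 hr
W = Wq + 1/μ = 0.03515 + 0.46296 = 0.49811 hr

Final: 0.49811 hr


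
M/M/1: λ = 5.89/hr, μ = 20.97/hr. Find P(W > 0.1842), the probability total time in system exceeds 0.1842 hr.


W ~ Exponential(μ−λ) for M/M/1.
μ − λ = 20.97 − 5.89 = 15.0800
P(W > t) = e^{−(μ−λ)t} = e^{−2.7777} = 0.062179

Final: 0.062179


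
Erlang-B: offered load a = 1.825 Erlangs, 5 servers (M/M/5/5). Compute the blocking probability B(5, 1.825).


B(c,a) = (a^c/c!) / Σ_{k=0}^{c} a^k/k!
a^5/5! = 0.168707
Σ terms (k=0..5): 1.00000 + 1.82500 + 1.66531 + 1.01307 + 0.46221 + 0.16871 = 6.134296
B = 0.168707/6.134296 = 0.027502

Final: 0.027502


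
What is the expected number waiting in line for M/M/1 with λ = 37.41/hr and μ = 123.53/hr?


ρ = 37.41/123.53 = 0.3028
Lq = ρ²/(1−ρ) = 0.09171/0.6972 = 0.1316

Final: 0.1316


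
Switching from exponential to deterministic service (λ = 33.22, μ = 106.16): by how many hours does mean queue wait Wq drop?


ρ = 33.22/106.16 = 0.3129
Wq(M/M/1) = ρ/(μ−λ) = 0.3129/72.94 = 0.004290 hr
Wq(M/D/1) = ρ/(2(μ−λ)) = 0.002145 hr
Savings = 0.004290 − 0.002145 = 0.002145 hr

Final: 0.002145 hr


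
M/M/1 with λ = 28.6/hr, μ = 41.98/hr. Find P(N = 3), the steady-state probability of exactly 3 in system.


ρ = 28.6/41.98 = 0.6813
P_n = (1−ρ)·ρ^n = (1 − 0.6813)·0.6813^3 = 0.3187·0.316207 = 0.100782

Final: 0.100782


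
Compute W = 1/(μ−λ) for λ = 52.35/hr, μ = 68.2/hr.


W = 1/(μ−λ) = 1/(68.2 − 52.35) = 1/15.85 = 0.06309 hr

Final: 0.06309 hr


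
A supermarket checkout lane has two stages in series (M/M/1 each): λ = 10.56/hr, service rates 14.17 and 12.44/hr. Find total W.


Each node sees arrival rate λ = 10.56/hr (tandem ⇒ throughput preserved).
W₁ = 1/(μ₁−λ) = 1/(14.17−10.56) = 0.27701 hr
W₂ = 1/(μ₂−λ) = 1/(12.44−10.56) = 0.53191 hr
W_total = W₁ + W₂ = 0.27701 + 0.53191 = 0.80892 hr

Final: 0.80892 hr


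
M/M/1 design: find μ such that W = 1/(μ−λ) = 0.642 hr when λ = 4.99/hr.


W = 1/(μ−λ) ⇒ μ − λ = 1/W = 1/0.642 = 1.5576
μ = λ + 1/W = 4.99 + 1.5576 = 6.5476 per hr

Final: 6.5476 /hr


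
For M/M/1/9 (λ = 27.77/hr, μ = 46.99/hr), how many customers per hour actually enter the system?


ρ = 0.5910; P_K = (1−ρ)ρ^9/(1−ρ^10) = 0.003615
λ_eff = λ(1 − P_K) = 27.77·(1 − 0.003615) = 27.77·0.996385 = 27.6696 /hr

Final: 27.6696 /hr


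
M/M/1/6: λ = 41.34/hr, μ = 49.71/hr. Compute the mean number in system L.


ρ = 41.34/49.71 = 0.8316
L = ρ[1 − (K+1)ρ^K + Kρ^(K+1)] / [(1−ρ)(1−ρ^(K+1))]
Numerator: 0.8316·(1 − 7·0.330796 + 6·0.275098) = 0.278606
Denominator: (0.1684)·(0.724902) = 0.122057
L = 0.278606/0.122057 = 2.2826

Final: 2.2826


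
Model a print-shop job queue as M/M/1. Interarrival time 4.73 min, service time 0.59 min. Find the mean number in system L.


λ = 60/4.73 = 12.6850 /hr
μ = 60/0.59 = 101.6949 /hr
ρ = λ/μ = 12.6850/101.6949 = 0.1247
L = ρ/(1−ρ) = 0.1247/0.8753 = 0.1425

Final: 0.1425


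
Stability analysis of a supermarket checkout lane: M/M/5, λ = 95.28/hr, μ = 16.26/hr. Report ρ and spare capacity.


Total capacity cμ = 5·16.26 = 81.30/hr
ρ = λ/(cμ) = 95.28/81.30 = 1.1720
Stable ⇔ ρ < 1: NO
Spare capacity = cμ − λ = 81.30 − 95.28 = -13.98/hr

Final: ρ = 1.1720; unstable; margin = -13.98/hr


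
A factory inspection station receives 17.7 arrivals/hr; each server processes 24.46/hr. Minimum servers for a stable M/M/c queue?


Stability requires cμ > λ ⇔ c > λ/μ.
λ/μ = 17.7/24.46 = 0.7236
Minimum integer c = ⌊0.7236⌋ + 1 = 1
Check: 1·24.46 = 24.46 > 17.7, while 0·24.46 = 0.00 ≤ 17.7

Final: 1 servers


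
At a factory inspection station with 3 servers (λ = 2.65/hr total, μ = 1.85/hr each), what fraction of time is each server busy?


ρ = λ/(cμ) = 2.65/(3·1.85) = 2.65/5.55 = 0.4775

Final: 0.4775


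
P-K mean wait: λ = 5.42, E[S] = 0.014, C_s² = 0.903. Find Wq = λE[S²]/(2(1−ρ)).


ρ = λ·E[S] = 5.42·0.014 = 0.07588
E[S²] = E[S]²(1+C_s²) = 0.014²·(1+0.903) = 0.0003730
Wq = λ·E[S²]/(2(1−ρ)) = 5.42·0.0003730/(2·0.9241) = 0.001094 hr

Final: 0.001094 hr


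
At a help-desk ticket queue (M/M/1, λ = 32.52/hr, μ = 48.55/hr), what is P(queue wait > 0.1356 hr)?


ρ = 32.52/48.55 = 0.6698
P(Wq > t) = ρ·e^{−(μ−λ)t} = 0.6698·e^{−2.1737}
= 0.6698·0.113760 = 0.076199

Final: 0.076199


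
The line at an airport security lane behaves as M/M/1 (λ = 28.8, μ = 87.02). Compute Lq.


ρ = 28.8/87.02 = 0.3310
Lq = ρ²/(1−ρ) = 0.1095/0.6690 = 0.1637

Final: 0.1637


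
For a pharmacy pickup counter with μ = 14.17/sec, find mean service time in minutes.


Mean service time = 1/μ = 1/14.17 second = 0.07057 second
In minutes: 0.07057 × 0.0166667 = 0.001176 min

Final: 0.001176 min


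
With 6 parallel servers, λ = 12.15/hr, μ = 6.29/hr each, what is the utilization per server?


ρ = λ/(cμ) = 12.15/(6·6.29) = 12.15/37.74 = 0.3219

Final: 0.3219


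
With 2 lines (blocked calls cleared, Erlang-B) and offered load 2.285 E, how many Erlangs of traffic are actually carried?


B(2,2.285) = 0.442806 (Erlang-B)
Carried load = a(1 − B) = 2.285·(1 − 0.442806) = 2.285·0.557194 = 1.2732 E

Final: 1.2732 Erlangs


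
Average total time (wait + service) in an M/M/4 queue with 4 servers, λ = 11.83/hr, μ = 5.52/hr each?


a = 2.1431; ρ = 0.5358; P₀ = 0.111439
Lq = P₀·a^c·ρ/(c!(1−ρ)²) = 0.24352
Wq = Lq/λ = 0.24352/11.83 = 0.02059 hr
W = Wq + 1/μ = 0.02059 + 0.18116 = 0.20174 hr

Final: 0.20174 hr


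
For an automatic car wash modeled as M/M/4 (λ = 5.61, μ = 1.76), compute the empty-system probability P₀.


a = λ/μ = 5.61/1.76 = 3.1875; ρ = a/c = 0.7969
Σ_{k=0}^{3} a^k/k! (terms k=0..3) = 1.00000 + 3.18750 + 5.08008 + 5.39758 = 14.66516
Tail: a^4/(4!(1−ρ)) = 103.22878/(24·0.2031) = 21.17513
P₀ = 1/(14.66516 + 21.17513) = 1/35.84029 = 0.027902

Final: 0.027902


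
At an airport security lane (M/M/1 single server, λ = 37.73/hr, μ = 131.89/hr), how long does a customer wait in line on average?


ρ = 37.73/131.89 = 0.2861
Wq = ρ/(μ−λ) = 0.2861/(131.89 − 37.73) = 0.2861/94.16 = 0.003038 hr

Final: 0.003038 hr


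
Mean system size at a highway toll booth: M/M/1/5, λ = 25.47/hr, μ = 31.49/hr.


ρ = 25.47/31.49 = 0.8088
L = ρ[1 − (K+1)ρ^K + Kρ^(K+1)] / [(1−ρ)(1−ρ^(K+1))]
Numerator: 0.8088·(1 − 6·0.346164 + 5·0.279987) = 0.261213
Denominator: (0.1912)·(0.720013) = 0.137646
L = 0.261213/0.137646 = 1.8977

Final: 1.8977


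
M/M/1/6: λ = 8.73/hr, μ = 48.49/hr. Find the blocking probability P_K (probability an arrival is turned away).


ρ = λ/μ = 8.73/48.49 = 0.1800
P_K = (1−ρ)ρ^K/(1−ρ^(K+1)) = (0.8200·0.00003405)/(1 − 0.000006131)
= 0.00002792/0.999994 = 0.00002792

Final: 0.00002792


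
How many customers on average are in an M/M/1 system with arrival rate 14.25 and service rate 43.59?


ρ = λ/μ = 14.25/43.59 = 0.3269
L = ρ/(1−ρ) = 0.3269/(1 − 0.3269) = 0.3269/0.6731 = 0.4857

Final: 0.4857


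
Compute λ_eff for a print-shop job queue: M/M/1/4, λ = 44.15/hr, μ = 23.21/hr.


ρ = 1.9022; P_K = (1−ρ)ρ^4/(1−ρ^5) = 0.494133
λ_eff = λ(1 − P_K) = 44.15·(1 − 0.494133) = 44.15·0.505867 = 22.3340 /hr

Final: 22.3340 /hr


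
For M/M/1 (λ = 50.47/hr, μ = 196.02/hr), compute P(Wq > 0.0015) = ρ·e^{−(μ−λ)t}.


ρ = 50.47/196.02 = 0.2575
P(Wq > t) = ρ·e^{−(μ−λ)t} = 0.2575·e^{−0.2183}
= 0.2575·0.803864 = 0.206974

Final: 0.206974


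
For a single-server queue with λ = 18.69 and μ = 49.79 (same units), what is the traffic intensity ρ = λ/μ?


ρ = λ/μ = 18.69/49.79 = 0.3754

Final: 0.3754


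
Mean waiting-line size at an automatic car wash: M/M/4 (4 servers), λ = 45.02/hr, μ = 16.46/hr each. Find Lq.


a = λ/μ = 2.7351; ρ = a/4 = 0.6838
P₀ = 0.054766
Lq = P₀·a^c·ρ / (c!·(1−ρ)²) = 0.054766·55.96321·0.6838/(24·0.10000)
= 0.87324

Final: 0.87324


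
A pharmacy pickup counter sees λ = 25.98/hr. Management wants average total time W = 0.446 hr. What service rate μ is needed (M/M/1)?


W = 1/(μ−λ) ⇒ μ − λ = 1/W = 1/0.446 = 2.2422
μ = λ + 1/W = 25.98 + 2.2422 = 28.2222 per hr

Final: 28.2222 /hr


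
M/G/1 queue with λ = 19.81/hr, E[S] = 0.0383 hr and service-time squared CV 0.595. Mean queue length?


ρ = λ·E[S] = 19.81·0.0383 = 0.7587
Lq = ρ²(1+C_s²)/(2(1−ρ)) = 0.5757·(1+0.595)/(2·0.2413)
= 0.5757·1.5950/0.4826 = 1.90275

Final: 1.90275


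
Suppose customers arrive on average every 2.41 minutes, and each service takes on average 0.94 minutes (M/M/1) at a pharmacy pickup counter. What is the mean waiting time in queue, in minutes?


λ = 60/2.41 = 24.8963 /hr
μ = 60/0.94 = 63.8298 /hr
ρ = λ/μ = 24.8963/63.8298 = 0.3900
Wq = ρ/(μ−λ) = 0.3900/(63.8298−24.8963) = 0.01002 hr
In minutes: 0.01002·60 = 0.6011 min

Final: 0.6011 min


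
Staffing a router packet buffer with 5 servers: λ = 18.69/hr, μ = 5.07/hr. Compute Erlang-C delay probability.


a = λ/μ = 3.6864; ρ = a/5 = 0.7373
P₀ = 0.020359 (from M/M/c formula)
C(c,a) = [a^c/(c!(1−ρ))]·P₀ = [680.77988/(120·0.2627)]·0.020359
= 21.59381·0.020359 = 0.439622

Final: 0.439622


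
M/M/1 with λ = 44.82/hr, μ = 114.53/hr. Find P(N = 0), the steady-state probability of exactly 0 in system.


ρ = 44.82/114.53 = 0.3913
P_n = (1−ρ)·ρ^n = (1 − 0.3913)·0.3913^0 = 0.6087·1.000000 = 0.608661

Final: 0.608661


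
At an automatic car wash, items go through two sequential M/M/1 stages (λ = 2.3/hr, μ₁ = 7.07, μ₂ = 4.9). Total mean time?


Each node sees arrival rate λ = 2.3/hr (tandem ⇒ throughput preserved).
W₁ = 1/(μ₁−λ) = 1/(7.07−2.3) = 0.20964 hr
W₂ = 1/(μ₂−λ) = 1/(4.9−2.3) = 0.38462 hr
W_total = W₁ + W₂ = 0.20964 + 0.38462 = 0.59426 hr

Final: 0.59426 hr


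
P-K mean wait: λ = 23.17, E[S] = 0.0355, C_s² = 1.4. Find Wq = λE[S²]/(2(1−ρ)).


ρ = λ·E[S] = 23.17·0.0355 = 0.8225
E[S²] = E[S]²(1+C_s²) = 0.0355²·(1+1.4) = 0.003025
Wq = λ·E[S²]/(2(1−ρ)) = 23.17·0.003025/(2·0.1775) = 0.19745 hr

Final: 0.19745 hr


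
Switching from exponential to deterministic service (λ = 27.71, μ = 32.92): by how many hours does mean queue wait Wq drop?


ρ = 27.71/32.92 = 0.8417
Wq(M/M/1) = ρ/(μ−λ) = 0.8417/5.21 = 0.16156 hr
Wq(M/D/1) = ρ/(2(μ−λ)) = 0.08078 hr
Savings = 0.16156 − 0.08078 = 0.08078 hr

Final: 0.08078 hr


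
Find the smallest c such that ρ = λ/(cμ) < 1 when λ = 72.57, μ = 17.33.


Stability requires cμ > λ ⇔ c > λ/μ.
λ/μ = 72.57/17.33 = 4.1875
Minimum integer c = ⌊4.1875⌋ + 1 = 5
Check: 5·17.33 = 86.65 > 72.57, while 4·17.33 = 69.32 ≤ 72.57

Final: 5 servers


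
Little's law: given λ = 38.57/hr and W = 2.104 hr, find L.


L = λW = 38.57·2.104 = 81.1513

Final: 81.1513


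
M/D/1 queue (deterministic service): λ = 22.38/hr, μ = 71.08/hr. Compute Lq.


ρ = 22.38/71.08 = 0.3149
M/D/1: Lq = ρ²/(2(1−ρ)) = 0.09913/(2·0.6851) = 0.07235

Final: 0.07235


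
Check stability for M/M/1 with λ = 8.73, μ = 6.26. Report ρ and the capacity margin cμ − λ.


Total capacity cμ = 1·6.26 = 6.26/hr
ρ = λ/(cμ) = 8.73/6.26 = 1.3946
Stable ⇔ ρ < 1: NO
Spare capacity = cμ − λ = 6.26 − 8.73 = -2.47/hr

Final: ρ = 1.3946; unstable; margin = -2.47/hr


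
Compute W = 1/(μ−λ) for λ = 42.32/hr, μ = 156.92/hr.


W = 1/(μ−λ) = 1/(156.92 − 42.32) = 1/114.60 = 0.008726 hr

Final: 0.008726 hr


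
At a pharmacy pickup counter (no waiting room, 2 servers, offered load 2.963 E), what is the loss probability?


B(c,a) = (a^c/c!) / Σ_{k=0}^{c} a^k/k!
a^2/2! = 4.389685
Σ terms (k=0..2): 1.00000 + 2.96300 + 4.38968 = 8.352685
B = 4.389685/8.352685 = 0.525542

Final: 0.525542


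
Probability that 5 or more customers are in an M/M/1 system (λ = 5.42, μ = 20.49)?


ρ = 5.42/20.49 = 0.2645
P(N ≥ n) = ρ^n = 0.2645^5 = 0.001295

Final: 0.001295


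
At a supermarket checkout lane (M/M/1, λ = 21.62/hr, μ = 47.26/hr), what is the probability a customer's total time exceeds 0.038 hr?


W ~ Exponential(μ−λ) for M/M/1.
μ − λ = 47.26 − 21.62 = 25.6400
P(W > t) = e^{−(μ−λ)t} = e^{−0.9743} = 0.377449

Final: 0.377449


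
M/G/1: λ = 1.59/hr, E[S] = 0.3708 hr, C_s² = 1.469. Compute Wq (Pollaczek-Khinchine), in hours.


ρ = λ·E[S] = 1.59·0.3708 = 0.5896
E[S²] = E[S]²(1+C_s²) = 0.3708²·(1+1.469) = 0.339469
Wq = λ·E[S²]/(2(1−ρ)) = 1.59·0.339469/(2·0.4104) = 0.65755 hr

Final: 0.65755 hr


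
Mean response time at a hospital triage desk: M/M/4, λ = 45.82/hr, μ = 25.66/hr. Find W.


a = 1.7857; ρ = 0.4464; P₀ = 0.164092
Lq = P₀·a^c·ρ/(c!(1−ρ)²) = 0.10126
Wq = Lq/λ = 0.10126/45.82 = 0.002210 hr
W = Wq + 1/μ = 0.002210 + 0.03897 = 0.04118 hr

Final: 0.04118 hr


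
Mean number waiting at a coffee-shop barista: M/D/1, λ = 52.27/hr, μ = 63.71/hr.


ρ = 52.27/63.71 = 0.8204
M/D/1: Lq = ρ²/(2(1−ρ)) = 0.6731/(2·0.1796) = 1.87431

Final: 1.87431


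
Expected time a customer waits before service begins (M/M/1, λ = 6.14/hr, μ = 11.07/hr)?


ρ = 6.14/11.07 = 0.5547
Wq = ρ/(μ−λ) = 0.5547/(11.07 − 6.14) = 0.5547/4.93 = 0.1125 hr

Final: 0.1125 hr


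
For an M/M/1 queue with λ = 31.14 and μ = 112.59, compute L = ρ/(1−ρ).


ρ = λ/μ = 31.14/112.59 = 0.2766
L = ρ/(1−ρ) = 0.2766/(1 − 0.2766) = 0.2766/0.7234 = 0.3823

Final: 0.3823


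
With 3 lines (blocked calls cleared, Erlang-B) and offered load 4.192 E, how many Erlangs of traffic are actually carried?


B(3,4.192) = 0.467610 (Erlang-B)
Carried load = a(1 − B) = 4.192·(1 − 0.467610) = 4.192·0.532390 = 2.2318 E

Final: 2.2318 Erlangs


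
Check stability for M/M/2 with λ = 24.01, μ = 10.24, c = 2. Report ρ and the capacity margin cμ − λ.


Total capacity cμ = 2·10.24 = 20.48/hr
ρ = λ/(cμ) = 24.01/20.48 = 1.1724
Stable ⇔ ρ < 1: NO
Spare capacity = cμ − λ = 20.48 − 24.01 = -3.53/hr

Final: ρ = 1.1724; unstable; margin = -3.53/hr


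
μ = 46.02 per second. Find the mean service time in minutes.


Mean service time = 1/μ = 1/46.02 second = 0.02173 second
In minutes: 0.02173 × 0.0166667 = 0.0003622 min

Final: 0.0003622 min


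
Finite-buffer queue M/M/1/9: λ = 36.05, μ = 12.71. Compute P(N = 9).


ρ = λ/μ = 36.05/12.71 = 2.8363
P_K = (1−ρ)ρ^K/(1−ρ^(K+1)) = (-1.8363·11880.575170)/(1 − 33697.461439)
= -21816.886269/-33696.461439 = 0.647453

Final: 0.647453


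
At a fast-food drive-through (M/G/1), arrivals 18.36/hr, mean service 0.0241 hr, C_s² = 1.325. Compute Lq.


ρ = λ·E[S] = 18.36·0.0241 = 0.4425
Lq = ρ²(1+C_s²)/(2(1−ρ)) = 0.1958·(1+1.325)/(2·0.5575)
= 0.1958·2.3250/1.1150 = 0.40823

Final: 0.40823


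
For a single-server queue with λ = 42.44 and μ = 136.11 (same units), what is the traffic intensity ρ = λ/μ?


ρ = λ/μ = 42.44/136.11 = 0.3118

Final: 0.3118


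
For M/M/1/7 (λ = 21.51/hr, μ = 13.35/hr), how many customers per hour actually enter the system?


ρ = 1.6112; P_K = (1−ρ)ρ^7/(1−ρ^8) = 0.387898
λ_eff = λ(1 − P_K) = 21.51·(1 − 0.387898) = 21.51·0.612102 = 13.1663 /hr

Final: 13.1663 /hr


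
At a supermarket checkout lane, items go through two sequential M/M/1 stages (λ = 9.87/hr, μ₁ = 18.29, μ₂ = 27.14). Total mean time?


Each node sees arrival rate λ = 9.87/hr (tandem ⇒ throughput preserved).
W₁ = 1/(μ₁−λ) = 1/(18.29−9.87) = 0.11876 hr
W₂ = 1/(μ₂−λ) = 1/(27.14−9.87) = 0.05790 hr
W_total = W₁ + W₂ = 0.11876 + 0.05790 = 0.17667 hr

Final: 0.17667 hr


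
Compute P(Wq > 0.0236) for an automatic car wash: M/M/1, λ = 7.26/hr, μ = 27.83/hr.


ρ = 7.26/27.83 = 0.2609
P(Wq > t) = ρ·e^{−(μ−λ)t} = 0.2609·e^{−0.4855}
= 0.2609·0.615419 = 0.160544

Final: 0.160544


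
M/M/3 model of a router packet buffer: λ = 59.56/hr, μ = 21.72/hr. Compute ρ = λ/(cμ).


ρ = λ/(cμ) = 59.56/(3·21.72) = 59.56/65.16 = 0.9141

Final: 0.9141


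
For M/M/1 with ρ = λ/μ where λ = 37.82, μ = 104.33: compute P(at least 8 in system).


ρ = 37.82/104.33 = 0.3625
P(N ≥ n) = ρ^n = 0.3625^8 = 0.0002982

Final: 0.0002982


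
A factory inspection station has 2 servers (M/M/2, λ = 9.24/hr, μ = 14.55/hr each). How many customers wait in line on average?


a = λ/μ = 0.6351; ρ = a/2 = 0.3175
P₀ = 0.517997
Lq = P₀·a^c·ρ / (c!·(1−ρ)²) = 0.517997·0.40329·0.3175/(2·0.46577)
= 0.07121

Final: 0.07121


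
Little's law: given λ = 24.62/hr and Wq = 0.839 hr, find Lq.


Lq = λWq = 24.62·0.839 = 20.6562

Final: 20.6562


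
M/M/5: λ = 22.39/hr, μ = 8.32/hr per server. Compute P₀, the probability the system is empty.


a = λ/μ = 22.39/8.32 = 2.6911; ρ = a/c = 0.5382
Σ_{k=0}^{4} a^k/k! (terms k=0..4) = 1.00000 + 2.69111 + 3.62103 + 3.24819 + 2.18530 = 12.74562
Tail: a^5/(5!(1−ρ)) = 141.14121/(120·0.4618) = 2.54706
P₀ = 1/(12.74562 + 2.54706) = 1/15.29268 = 0.065391

Final: 0.065391


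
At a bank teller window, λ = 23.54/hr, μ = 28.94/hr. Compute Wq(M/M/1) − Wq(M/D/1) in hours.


ρ = 23.54/28.94 = 0.8134
Wq(M/M/1) = ρ/(μ−λ) = 0.8134/5.40 = 0.15063 hr
Wq(M/D/1) = ρ/(2(μ−λ)) = 0.07532 hr
Savings = 0.15063 − 0.07532 = 0.07532 hr

Final: 0.07532 hr


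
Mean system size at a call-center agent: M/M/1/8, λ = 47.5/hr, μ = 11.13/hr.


ρ = 47.5/11.13 = 4.2677
L = ρ[1 − (K+1)ρ^K + Kρ^(K+1)] / [(1−ρ)(1−ρ^(K+1))]
Numerator: 4.2677·(1 − 9·110049.370414 + 8·469662.632043) = 11808242.751543
Denominator: (-3.2677)·(-469661.632043) = 1534734.371735
L = 11808242.751543/1534734.371735 = 7.6940

Final: 7.6940


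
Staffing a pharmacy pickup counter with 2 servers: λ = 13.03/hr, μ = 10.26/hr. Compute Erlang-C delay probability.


a = λ/μ = 1.2700; ρ = a/2 = 0.6350
P₀ = 0.223249 (from M/M/c formula)
C(c,a) = [a^c/(c!(1−ρ))]·P₀ = [1.61285/(2·0.3650)]·0.223249
= 2.20933·0.223249 = 0.493229

Final: 0.493229
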